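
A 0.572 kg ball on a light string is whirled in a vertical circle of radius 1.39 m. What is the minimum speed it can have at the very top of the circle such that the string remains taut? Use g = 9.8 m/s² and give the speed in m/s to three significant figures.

At the highest point the centre is directly below, so both the weight and T act inward: T + mg = mv²/r.
At minimum speed T → 0, so mg = mv_min²/r ⇒ v_min = √(g r) = √(9.8 × 1.39) = 3.691 m/s.

3.69 m/s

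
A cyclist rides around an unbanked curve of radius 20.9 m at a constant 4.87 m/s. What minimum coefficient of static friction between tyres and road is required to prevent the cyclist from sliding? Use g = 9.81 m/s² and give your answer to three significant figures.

Friction provides the centripetal force: μ_s m g = m v²/r, so μ_s = v²/(g r) = (4.870)²/(9.81 × 20.9) = 23.72/205.0 = 0.1157.

0.116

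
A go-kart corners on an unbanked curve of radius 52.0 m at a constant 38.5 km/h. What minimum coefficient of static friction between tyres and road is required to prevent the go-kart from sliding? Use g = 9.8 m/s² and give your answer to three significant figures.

v = 38.5/3.6 = 10.69 m/s.
Friction provides the centripetal force: μ_s m g = m v²/r, so μ_s = v²/(g r) = (10.69)²/(9.8 × 52.0) = 114.4/509.6 = 0.2244.

0.224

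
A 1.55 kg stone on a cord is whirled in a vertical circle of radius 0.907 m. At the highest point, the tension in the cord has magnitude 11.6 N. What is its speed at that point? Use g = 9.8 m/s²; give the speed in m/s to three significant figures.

3.96 m/s

At the top, T + mg = mv²/r, so v = √(r(T/m + g)) = √(0.907 × (11.6/1.55 + 9.8)) = √(0.907 × 17.28) = √15.68 = 3.959 m/s.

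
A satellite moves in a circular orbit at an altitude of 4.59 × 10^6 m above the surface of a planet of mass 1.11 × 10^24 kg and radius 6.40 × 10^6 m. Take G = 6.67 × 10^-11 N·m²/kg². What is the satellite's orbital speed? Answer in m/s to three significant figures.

2600 m/s

Orbital radius r = R + h = 6.40 × 10^6 + 4.59 × 10^6 = 1.099 × 10^7 m.
Gravity supplies the centripetal force: G M m / r² = m v² / r, so v = √(GM/r).
v = √(6.67 × 10^-11 × 1.11 × 10^24 / 1.099 × 10^7) = √(6.737 × 10^6) = 2596 m/s.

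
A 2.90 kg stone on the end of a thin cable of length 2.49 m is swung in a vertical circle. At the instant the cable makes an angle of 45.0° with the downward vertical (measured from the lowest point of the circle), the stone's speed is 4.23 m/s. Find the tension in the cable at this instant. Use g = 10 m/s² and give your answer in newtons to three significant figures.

41.3 N

Take the radial direction toward the centre of the circle as positive. The component of the weight along the string toward the centre is −mg cos φ (φ measured from the bottom), so Newton's second law along the string gives T − mg cos φ = m v²/r.
cos 45.0° = 0.7071, so T = m(v²/r + g cos φ) = 2.90 × ((4.23)²/2.49 + 10.0 × 0.7071) = 2.90 × (7.186 + (7.071)) = 2.90 × 14.26 = 41.35 N.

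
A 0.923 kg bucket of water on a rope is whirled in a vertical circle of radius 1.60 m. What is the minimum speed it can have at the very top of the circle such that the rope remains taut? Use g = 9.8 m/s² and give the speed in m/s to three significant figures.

3.96 m/s

At the top, both weight mg and T point toward the centre: T + mg = mv²/r.
At minimum speed T → 0, so mg = mv_min²/r ⇒ v_min = √(g r) = √(9.8 × 1.60) = 3.960 m/s.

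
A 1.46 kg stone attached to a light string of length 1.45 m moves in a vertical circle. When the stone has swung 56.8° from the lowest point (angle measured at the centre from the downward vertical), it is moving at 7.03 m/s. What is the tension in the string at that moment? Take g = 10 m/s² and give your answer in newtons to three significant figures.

57.8 N

Take the radial direction toward the centre of the circle as positive. The component of the weight along the string toward the centre is −mg cos φ (φ measured from the bottom), so Newton's second law along the string gives T − mg cos φ = m v²/r.
cos 56.8° = 0.5476, so T = m(v²/r + g cos φ) = 1.46 × ((7.03)²/1.45 + 10.0 × 0.5476) = 1.46 × (34.08 + (5.476)) = 1.46 × 39.56 = 57.76 N.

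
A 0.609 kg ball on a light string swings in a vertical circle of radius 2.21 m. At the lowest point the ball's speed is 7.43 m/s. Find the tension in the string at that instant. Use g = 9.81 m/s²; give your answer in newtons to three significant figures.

At the lowest point, T points up (toward the centre) and the weight mg points down (away from the centre), so the net inward force is T − mg = mv²/r.
T = m(v²/r + g) = 0.609 × ((7.43)²/2.21 + 9.81) = 0.609 × (24.98 + 9.81) = 0.609 × 34.79 = 21.19 N.

21.2 N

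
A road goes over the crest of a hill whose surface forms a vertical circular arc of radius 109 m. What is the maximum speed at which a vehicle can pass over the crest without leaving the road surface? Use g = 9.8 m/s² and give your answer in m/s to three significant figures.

32.7 m/s

At the crest the centre of the circle is below the vehicle, so the net downward (centripetal) force is mg − N = mv²/r.
The vehicle leaves the road when N → 0, giving v_max = √(g r) = √(9.8 × 109) = 32.68 m/s.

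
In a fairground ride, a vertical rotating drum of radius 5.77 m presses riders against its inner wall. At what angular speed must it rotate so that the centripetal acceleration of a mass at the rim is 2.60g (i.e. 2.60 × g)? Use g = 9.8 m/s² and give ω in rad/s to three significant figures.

2.10 rad/s

Centripetal acceleration a_c = ω²r. Setting ω²r = 2.60g:
ω = √(2.60g / r) = √(2.60 × 9.8 / 5.77) = √4.416 = 2.101 rad/s.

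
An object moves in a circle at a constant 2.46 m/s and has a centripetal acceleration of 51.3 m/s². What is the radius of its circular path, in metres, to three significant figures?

a_c = v²/r ⇒ r = v²/a_c = (2.46)²/51.3 = 6.052/51.3 = 0.1180 m.

0.118 m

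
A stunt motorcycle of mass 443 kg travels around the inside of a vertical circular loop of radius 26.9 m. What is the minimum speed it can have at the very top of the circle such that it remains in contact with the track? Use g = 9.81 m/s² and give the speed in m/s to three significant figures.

At the top, both weight mg and N point toward the centre: N + mg = mv²/r.
At minimum speed N → 0, so mg = mv_min²/r ⇒ v_min = √(g r) = √(9.81 × 26.9) = 16.24 m/s.

16.2 m/s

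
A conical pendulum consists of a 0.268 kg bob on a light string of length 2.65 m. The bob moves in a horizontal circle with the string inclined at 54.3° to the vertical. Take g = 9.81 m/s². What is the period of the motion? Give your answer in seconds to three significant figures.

r = L sinθ = 2.152 m. From T sinθ = mω²r and T cosθ = mg: tanθ = ω²r/g, so ω² = g tanθ / r = g/(L cosθ).
ω = √(g/(L cosθ)) = √(9.81/(2.65 × 0.5835)) = √6.344 = 2.519 rad/s.
Period = 2π/ω = 2.495 s.

2.49 s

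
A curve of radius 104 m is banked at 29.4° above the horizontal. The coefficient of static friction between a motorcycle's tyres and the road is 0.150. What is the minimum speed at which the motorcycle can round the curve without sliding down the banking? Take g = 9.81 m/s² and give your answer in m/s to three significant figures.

19.7 m/s

At the minimum speed, friction acts up the slope at its limiting value f = μN. Radially (horizontal, toward centre): N sinθ − μN cosθ = mv²/r. Vertically: N cosθ + μN sinθ = mg.
Dividing: v² = r g (sinθ − μcosθ)/(cosθ + μsinθ).
sinθ − μcosθ = 0.4909 − 0.150×0.8712 = 0.3602; cosθ + μsinθ = 0.8712 + 0.150×0.4909 = 0.9448.
v² = 104 × 9.81 × 0.3602/0.9448 = 389.0 m²/s², so v = 19.72 m/s.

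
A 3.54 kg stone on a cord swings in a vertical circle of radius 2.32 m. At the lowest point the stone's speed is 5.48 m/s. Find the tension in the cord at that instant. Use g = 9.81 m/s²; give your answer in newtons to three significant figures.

80.5 N

At the lowest point, T points up (toward the centre) and the weight mg points down (away from the centre), so the net inward force is T − mg = mv²/r.
T = m(v²/r + g) = 3.54 × ((5.48)²/2.32 + 9.81) = 3.54 × (12.94 + 9.81) = 3.54 × 22.75 = 80.55 N.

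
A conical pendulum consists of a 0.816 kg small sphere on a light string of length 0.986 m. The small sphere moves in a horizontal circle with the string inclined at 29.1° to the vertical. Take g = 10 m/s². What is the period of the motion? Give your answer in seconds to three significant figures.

1.84 s

r = L sinθ = 0.4795 m. From T sinθ = mω²r and T cosθ = mg: tanθ = ω²r/g, so ω² = g tanθ / r = g/(L cosθ).
ω = √(g/(L cosθ)) = √(10.0/(0.986 × 0.8738)) = √11.61 = 3.407 rad/s.
Period = 2π/ω = 1.844 s.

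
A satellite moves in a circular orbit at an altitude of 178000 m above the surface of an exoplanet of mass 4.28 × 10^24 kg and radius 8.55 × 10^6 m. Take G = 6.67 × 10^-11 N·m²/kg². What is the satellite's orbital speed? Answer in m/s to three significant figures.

Orbital radius r = R + h = 8.55 × 10^6 + 178000 = 8.728 × 10^6 m.
Gravity supplies the centripetal force: G M m / r² = m v² / r, so v = √(GM/r).
v = √(6.67 × 10^-11 × 4.28 × 10^24 / 8.728 × 10^6) = √(3.271 × 10^7) = 5719 m/s.

5720 m/s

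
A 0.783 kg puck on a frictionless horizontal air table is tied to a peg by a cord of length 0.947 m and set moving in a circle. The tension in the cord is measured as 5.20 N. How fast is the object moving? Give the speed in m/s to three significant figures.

2.51 m/s

T = m v²/r ⇒ v = √(T r / m) = √(5.20 × 0.947 / 0.783) = √6.289 = 2.508 m/s.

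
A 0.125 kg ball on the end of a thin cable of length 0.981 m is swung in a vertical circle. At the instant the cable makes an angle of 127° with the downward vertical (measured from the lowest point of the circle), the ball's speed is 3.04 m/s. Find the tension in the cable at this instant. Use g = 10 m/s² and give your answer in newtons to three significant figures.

Take the radial direction toward the centre of the circle as positive. The component of the weight along the string toward the centre is −mg cos φ (φ measured from the bottom), so Newton's second law along the string gives T − mg cos φ = m v²/r.
cos 127° = -0.6018, so T = m(v²/r + g cos φ) = 0.125 × ((3.04)²/0.981 + 10.0 × -0.6018) = 0.125 × (9.421 + (-6.018)) = 0.125 × 3.402 = 0.4253 N.

0.425 N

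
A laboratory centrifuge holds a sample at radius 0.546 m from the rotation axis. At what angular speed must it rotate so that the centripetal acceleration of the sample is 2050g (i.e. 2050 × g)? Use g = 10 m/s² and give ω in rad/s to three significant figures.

194 rad/s

Centripetal acceleration a_c = ω²r. Setting ω²r = 2050g:
ω = √(2050g / r) = √(2050 × 10.0 / 0.546) = √37550 = 193.8 rad/s.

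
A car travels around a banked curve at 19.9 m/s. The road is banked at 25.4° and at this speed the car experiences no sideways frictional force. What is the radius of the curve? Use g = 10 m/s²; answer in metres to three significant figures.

83.4 m

Frictionless banking: tanθ = v²/(rg), so r = v²/(g tanθ).
r = (19.9)²/(10.0 × tan 25.4°) = 396.0/(10.0 × 0.4748) = 396.0/4.748 = 83.40 m.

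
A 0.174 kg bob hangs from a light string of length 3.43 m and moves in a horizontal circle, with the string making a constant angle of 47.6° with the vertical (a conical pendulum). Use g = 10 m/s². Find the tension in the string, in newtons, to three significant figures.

Vertically the bob has no acceleration, so T cosθ = mg.
T = mg/cosθ = 0.174 × 10.0 / cos 47.6° = 1.740/0.6743 = 2.580 N.

2.58 N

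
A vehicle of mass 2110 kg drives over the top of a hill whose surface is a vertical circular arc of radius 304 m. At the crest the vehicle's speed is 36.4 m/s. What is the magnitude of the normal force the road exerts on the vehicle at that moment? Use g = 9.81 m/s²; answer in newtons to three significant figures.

11500 N

At the crest the centripetal acceleration points downward (toward the centre of the arc), so mg − N = mv²/r.
N = m(g − v²/r) = 2110 × (9.81 − (36.4)²/304) = 2110 × (9.81 − 4.358) = 2110 × 5.452 = 11500 N.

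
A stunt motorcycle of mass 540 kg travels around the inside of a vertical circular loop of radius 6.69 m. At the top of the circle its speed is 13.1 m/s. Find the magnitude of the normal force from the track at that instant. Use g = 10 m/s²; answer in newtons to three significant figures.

At the top, both N and the weight mg point inward (toward the centre), so N + mg = mv²/r.
N = m(v²/r − g) = 540 × ((13.1)²/6.69 − 10.0) = 540 × (25.65 − 10.0) = 540 × 15.65 = 8452 N.

8450 N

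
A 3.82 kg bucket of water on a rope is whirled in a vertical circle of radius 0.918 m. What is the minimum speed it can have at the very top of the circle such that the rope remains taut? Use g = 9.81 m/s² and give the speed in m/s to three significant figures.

3.00 m/s

At the top, both weight mg and T point toward the centre: T + mg = mv²/r.
At minimum speed T → 0, so mg = mv_min²/r ⇒ v_min = √(g r) = √(9.81 × 0.918) = 3.001 m/s.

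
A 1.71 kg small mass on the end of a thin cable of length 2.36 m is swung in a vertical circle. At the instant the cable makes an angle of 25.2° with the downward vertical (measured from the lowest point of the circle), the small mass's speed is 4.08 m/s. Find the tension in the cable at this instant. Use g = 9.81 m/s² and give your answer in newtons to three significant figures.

Take the radial direction toward the centre of the circle as positive. The component of the weight along the string toward the centre is −mg cos φ (φ measured from the bottom), so Newton's second law along the string gives T − mg cos φ = m v²/r.
cos 25.2° = 0.9048, so T = m(v²/r + g cos φ) = 1.71 × ((4.08)²/2.36 + 9.81 × 0.9048) = 1.71 × (7.054 + (8.876)) = 1.71 × 15.93 = 27.24 N.

27.2 N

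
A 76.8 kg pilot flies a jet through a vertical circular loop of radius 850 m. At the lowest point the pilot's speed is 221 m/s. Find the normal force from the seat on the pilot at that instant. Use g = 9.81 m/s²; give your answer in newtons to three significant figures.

5170 N

At the lowest point, N points up (toward the centre) and the weight mg points down (away from the centre), so the net inward force is N − mg = mv²/r.
N = m(v²/r + g) = 76.8 × ((221)²/850 + 9.81) = 76.8 × (57.46 + 9.81) = 76.8 × 67.27 = 5166 N.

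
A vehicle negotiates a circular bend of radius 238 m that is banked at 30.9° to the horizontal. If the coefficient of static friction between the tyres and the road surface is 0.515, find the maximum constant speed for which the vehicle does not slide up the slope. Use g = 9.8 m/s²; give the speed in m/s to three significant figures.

61.3 m/s

At the maximum speed, friction acts down the slope at its limiting value f = μN. Radially (horizontal, toward centre): N sinθ + μN cosθ = mv²/r. Vertically: N cosθ − μN sinθ = mg.
Dividing: v² = r g (sinθ + μcosθ)/(cosθ − μsinθ).
sinθ + μcosθ = 0.5135 + 0.515×0.8581 = 0.9554; cosθ − μsinθ = 0.8581 − 0.515×0.5135 = 0.5936.
v² = 238 × 9.8 × 0.9554/0.5936 = 3754 m²/s², so v = 61.27 m/s.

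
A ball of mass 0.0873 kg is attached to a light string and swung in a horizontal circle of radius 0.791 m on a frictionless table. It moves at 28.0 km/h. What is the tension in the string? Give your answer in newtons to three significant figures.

6.68 N

v = 28.0 km/h = 28.0/3.6 = 7.778 m/s.
The tension is the only horizontal force, so it supplies the full centripetal force: T = m v²/r = 0.0873 × (7.778)²/0.791 = 0.0873 × 60.49/0.791 = 6.676 N.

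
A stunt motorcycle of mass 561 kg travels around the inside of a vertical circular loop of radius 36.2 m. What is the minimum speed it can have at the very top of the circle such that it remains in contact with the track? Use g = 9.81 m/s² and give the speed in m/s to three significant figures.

At the top, both weight mg and N point toward the centre: N + mg = mv²/r.
At minimum speed N → 0, so mg = mv_min²/r ⇒ v_min = √(g r) = √(9.81 × 36.2) = 18.84 m/s.

18.8 m/s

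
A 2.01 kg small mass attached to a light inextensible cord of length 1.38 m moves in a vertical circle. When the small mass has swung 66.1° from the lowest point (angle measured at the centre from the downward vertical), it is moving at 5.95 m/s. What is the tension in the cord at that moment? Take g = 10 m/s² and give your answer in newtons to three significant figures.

59.7 N

Take the radial direction toward the centre of the circle as positive. The component of the weight along the string toward the centre is −mg cos φ (φ measured from the bottom), so Newton's second law along the string gives T − mg cos φ = m v²/r.
cos 66.1° = 0.4051, so T = m(v²/r + g cos φ) = 2.01 × ((5.95)²/1.38 + 10.0 × 0.4051) = 2.01 × (25.65 + (4.051)) = 2.01 × 29.71 = 59.71 N.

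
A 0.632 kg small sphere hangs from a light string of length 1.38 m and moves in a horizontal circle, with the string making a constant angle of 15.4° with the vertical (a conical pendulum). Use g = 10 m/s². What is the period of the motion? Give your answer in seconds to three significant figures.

r = L sinθ = 0.3665 m. From T sinθ = mω²r and T cosθ = mg: tanθ = ω²r/g, so ω² = g tanθ / r = g/(L cosθ).
ω = √(g/(L cosθ)) = √(10.0/(1.38 × 0.9641)) = √7.516 = 2.742 rad/s.
Period = 2π/ω = 2.292 s.

2.29 s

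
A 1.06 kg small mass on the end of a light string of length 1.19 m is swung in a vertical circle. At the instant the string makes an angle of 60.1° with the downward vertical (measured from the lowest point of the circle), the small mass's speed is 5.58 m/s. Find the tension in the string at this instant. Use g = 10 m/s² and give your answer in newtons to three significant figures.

33.0 N

Take the radial direction toward the centre of the circle as positive. The component of the weight along the string toward the centre is −mg cos φ (φ measured from the bottom), so Newton's second law along the string gives T − mg cos φ = m v²/r.
cos 60.1° = 0.4985, so T = m(v²/r + g cos φ) = 1.06 × ((5.58)²/1.19 + 10.0 × 0.4985) = 1.06 × (26.17 + (4.985)) = 1.06 × 31.15 = 33.02 N.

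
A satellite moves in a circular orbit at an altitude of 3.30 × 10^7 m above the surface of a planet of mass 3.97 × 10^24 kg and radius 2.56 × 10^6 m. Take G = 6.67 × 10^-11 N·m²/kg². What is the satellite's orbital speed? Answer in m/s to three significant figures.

Orbital radius r = R + h = 2.56 × 10^6 + 3.30 × 10^7 = 3.556 × 10^7 m.
Gravity supplies the centripetal force: G M m / r² = m v² / r, so v = √(GM/r).
v = √(6.67 × 10^-11 × 3.97 × 10^24 / 3.556 × 10^7) = √(7.447 × 10^6) = 2729 m/s.

2730 m/s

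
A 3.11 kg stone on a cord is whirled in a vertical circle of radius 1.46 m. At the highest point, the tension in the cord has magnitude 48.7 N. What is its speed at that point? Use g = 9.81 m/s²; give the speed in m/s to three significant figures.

6.10 m/s

At the top, T + mg = mv²/r, so v = √(r(T/m + g)) = √(1.46 × (48.7/3.11 + 9.81)) = √(1.46 × 25.47) = √37.18 = 6.098 m/s.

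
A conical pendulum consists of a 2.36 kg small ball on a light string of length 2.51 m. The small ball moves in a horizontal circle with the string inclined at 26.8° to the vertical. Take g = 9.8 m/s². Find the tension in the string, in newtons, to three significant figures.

25.9 N

Vertically the bob has no acceleration, so T cosθ = mg.
T = mg/cosθ = 2.36 × 9.8 / cos 26.8° = 23.13/0.8926 = 25.91 N.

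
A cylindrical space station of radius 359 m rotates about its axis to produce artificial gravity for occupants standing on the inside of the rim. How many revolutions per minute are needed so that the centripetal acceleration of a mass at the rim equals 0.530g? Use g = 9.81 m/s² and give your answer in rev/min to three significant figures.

Require ω²r = 0.530g, so ω = √(0.530 × 9.81/359) = 0.1203 rad/s.
In rev/min: ω × 60/(2π) = 0.1203 × 60/(2π) = 1.149 rev/min.

1.15 rev/min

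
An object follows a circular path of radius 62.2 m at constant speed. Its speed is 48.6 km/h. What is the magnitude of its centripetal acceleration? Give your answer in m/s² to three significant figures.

2.93 m/s²

v = 48.6 km/h = 48.6/3.6 = 13.50 m/s.
a_c = v²/r = (13.50)²/62.2 = 182.2/62.2 = 2.930 m/s².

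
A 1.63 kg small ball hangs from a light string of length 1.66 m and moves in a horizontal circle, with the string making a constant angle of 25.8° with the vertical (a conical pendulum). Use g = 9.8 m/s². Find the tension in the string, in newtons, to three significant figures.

Vertically the bob has no acceleration, so T cosθ = mg.
T = mg/cosθ = 1.63 × 9.8 / cos 25.8° = 15.97/0.9003 = 17.74 N.

17.7 N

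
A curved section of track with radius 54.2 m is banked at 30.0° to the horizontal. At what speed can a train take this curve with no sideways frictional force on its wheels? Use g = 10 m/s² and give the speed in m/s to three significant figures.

On a frictionless banked curve, N sinθ = mv²/r and N cosθ = mg, so tanθ = v²/(rg).
v = √(r g tanθ) = √(54.2 × 10.0 × tan 30.0°) = √(54.2 × 10.0 × 0.5774) = √312.9 = 17.69 m/s.

17.7 m/s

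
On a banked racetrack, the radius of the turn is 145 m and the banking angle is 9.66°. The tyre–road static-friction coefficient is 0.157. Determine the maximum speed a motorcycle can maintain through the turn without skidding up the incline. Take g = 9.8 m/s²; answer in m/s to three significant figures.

21.9 m/s

At the maximum speed, friction acts down the slope at its limiting value f = μN. Radially (horizontal, toward centre): N sinθ + μN cosθ = mv²/r. Vertically: N cosθ − μN sinθ = mg.
Dividing: v² = r g (sinθ + μcosθ)/(cosθ − μsinθ).
sinθ + μcosθ = 0.1678 + 0.157×0.9858 = 0.3226; cosθ − μsinθ = 0.9858 − 0.157×0.1678 = 0.9595.
v² = 145 × 9.8 × 0.3226/0.9595 = 477.7 m²/s², so v = 21.86 m/s.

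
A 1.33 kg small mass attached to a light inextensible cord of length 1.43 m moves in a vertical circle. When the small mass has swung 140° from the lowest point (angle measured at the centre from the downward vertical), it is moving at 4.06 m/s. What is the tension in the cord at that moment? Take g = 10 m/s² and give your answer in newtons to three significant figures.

5.14 N

Take the radial direction toward the centre of the circle as positive. The component of the weight along the string toward the centre is −mg cos φ (φ measured from the bottom), so Newton's second law along the string gives T − mg cos φ = m v²/r.
cos 140° = -0.7660, so T = m(v²/r + g cos φ) = 1.33 × ((4.06)²/1.43 + 10.0 × -0.7660) = 1.33 × (11.53 + (-7.660)) = 1.33 × 3.867 = 5.143 N.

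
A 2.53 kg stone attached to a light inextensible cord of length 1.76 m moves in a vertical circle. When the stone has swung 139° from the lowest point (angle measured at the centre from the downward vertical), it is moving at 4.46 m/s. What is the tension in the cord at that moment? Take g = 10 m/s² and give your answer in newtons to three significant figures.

9.50 N

Take the radial direction toward the centre of the circle as positive. The component of the weight along the string toward the centre is −mg cos φ (φ measured from the bottom), so Newton's second law along the string gives T − mg cos φ = m v²/r.
cos 139° = -0.7547, so T = m(v²/r + g cos φ) = 2.53 × ((4.46)²/1.76 + 10.0 × -0.7547) = 2.53 × (11.30 + (-7.547)) = 2.53 × 3.755 = 9.500 N.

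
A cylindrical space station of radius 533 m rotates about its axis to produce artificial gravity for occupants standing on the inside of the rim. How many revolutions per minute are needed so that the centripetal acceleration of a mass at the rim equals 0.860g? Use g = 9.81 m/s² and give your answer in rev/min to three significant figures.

1.20 rev/min

Require ω²r = 0.860g, so ω = √(0.860 × 9.81/533) = 0.1258 rad/s.
In rev/min: ω × 60/(2π) = 0.1258 × 60/(2π) = 1.201 rev/min.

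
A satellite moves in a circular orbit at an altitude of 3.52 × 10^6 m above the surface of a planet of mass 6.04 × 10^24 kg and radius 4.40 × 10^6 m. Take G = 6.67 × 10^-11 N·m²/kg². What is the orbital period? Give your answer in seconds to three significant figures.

r = R + h = 4.40 × 10^6 + 3.52 × 10^6 = 7.920 × 10^6 m. Gravity provides the centripetal force: G M m / r² = m v² / r ⇒ v = √(GM/r) = 7132 m/s.
T = 2πr/v = 2π × 7.920 × 10^6 / 7132 = 6977 s.

6980 s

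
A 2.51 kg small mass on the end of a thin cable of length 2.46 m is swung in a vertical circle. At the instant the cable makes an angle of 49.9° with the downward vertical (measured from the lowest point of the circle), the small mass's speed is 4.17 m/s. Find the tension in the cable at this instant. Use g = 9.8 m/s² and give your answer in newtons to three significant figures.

33.6 N

Take the radial direction toward the centre of the circle as positive. The component of the weight along the string toward the centre is −mg cos φ (φ measured from the bottom), so Newton's second law along the string gives T − mg cos φ = m v²/r.
cos 49.9° = 0.6441, so T = m(v²/r + g cos φ) = 2.51 × ((4.17)²/2.46 + 9.8 × 0.6441) = 2.51 × (7.069 + (6.312)) = 2.51 × 13.38 = 33.59 N.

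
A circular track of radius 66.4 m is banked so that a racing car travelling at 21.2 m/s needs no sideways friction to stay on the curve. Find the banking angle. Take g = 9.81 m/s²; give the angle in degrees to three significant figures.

34.6°

With no friction, the horizontal component of the normal force provides the centripetal force: N sinθ = mv²/r, while N cosθ = mg vertically.
Dividing: tanθ = v²/(r g) = (21.2)²/(66.4 × 9.81) = 449.4/651.4 = 0.6900.
θ = arctan(0.6900) = 34.60°.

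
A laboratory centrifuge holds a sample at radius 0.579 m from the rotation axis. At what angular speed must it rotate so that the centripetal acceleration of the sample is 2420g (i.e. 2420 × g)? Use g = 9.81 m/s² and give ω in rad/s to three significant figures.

Centripetal acceleration a_c = ω²r. Setting ω²r = 2420g:
ω = √(2420g / r) = √(2420 × 9.81 / 0.579) = √41000 = 202.5 rad/s.

202 rad/s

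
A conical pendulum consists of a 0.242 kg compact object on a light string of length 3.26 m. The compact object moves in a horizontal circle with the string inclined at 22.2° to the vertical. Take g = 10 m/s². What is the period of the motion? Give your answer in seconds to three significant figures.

3.45 s

r = L sinθ = 1.232 m. From T sinθ = mω²r and T cosθ = mg: tanθ = ω²r/g, so ω² = g tanθ / r = g/(L cosθ).
ω = √(g/(L cosθ)) = √(10.0/(3.26 × 0.9259)) = √3.313 = 1.820 rad/s.
Period = 2π/ω = 3.452 s.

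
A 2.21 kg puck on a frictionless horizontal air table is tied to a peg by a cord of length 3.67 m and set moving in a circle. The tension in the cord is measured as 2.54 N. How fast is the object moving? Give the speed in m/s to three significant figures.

2.05 m/s

T = m v²/r ⇒ v = √(T r / m) = √(2.54 × 3.67 / 2.21) = √4.218 = 2.054 m/s.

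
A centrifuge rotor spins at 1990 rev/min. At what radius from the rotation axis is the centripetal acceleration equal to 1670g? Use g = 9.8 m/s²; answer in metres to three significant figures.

0.377 m

ω = 1990 rev/min × 2π/60 = 208.4 rad/s.
a_c = ω²r = 1670g ⇒ r = 1670 × 9.8 / (208.4)² = 16370/43430 = 0.3769 m.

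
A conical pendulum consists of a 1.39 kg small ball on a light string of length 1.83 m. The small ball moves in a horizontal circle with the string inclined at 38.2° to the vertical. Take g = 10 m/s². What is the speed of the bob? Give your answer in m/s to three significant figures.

The radius of the circle is r = L sinθ = 1.83 × sin 38.2° = 1.132 m.
Horizontally T sinθ = mv²/r and vertically T cosθ = mg, so tanθ = v²/(rg).
v = √(r g tanθ) = √(1.132 × 10.0 × 0.7869) = √8.906 = 2.984 m/s.

2.98 m/s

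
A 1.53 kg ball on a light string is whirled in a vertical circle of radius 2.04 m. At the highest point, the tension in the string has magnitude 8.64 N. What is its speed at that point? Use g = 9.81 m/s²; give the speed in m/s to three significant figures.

At the top, T + mg = mv²/r, so v = √(r(T/m + g)) = √(2.04 × (8.64/1.53 + 9.81)) = √(2.04 × 15.46) = √31.53 = 5.615 m/s.

5.62 m/s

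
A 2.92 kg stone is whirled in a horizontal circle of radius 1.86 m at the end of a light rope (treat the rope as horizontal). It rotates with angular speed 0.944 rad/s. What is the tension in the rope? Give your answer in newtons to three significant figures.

4.84 N

v = ωr = 0.944 × 1.86 = 1.756 m/s.
The tension is the only horizontal force, so it supplies the full centripetal force: T = m v²/r = 2.92 × (1.756)²/1.86 = 2.92 × 3.083/1.86 = 4.840 N.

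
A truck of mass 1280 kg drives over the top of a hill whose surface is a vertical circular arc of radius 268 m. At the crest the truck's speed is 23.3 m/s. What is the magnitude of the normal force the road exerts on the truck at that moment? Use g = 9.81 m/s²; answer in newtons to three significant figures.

At the crest the centripetal acceleration points downward (toward the centre of the arc), so mg − N = mv²/r.
N = m(g − v²/r) = 1280 × (9.81 − (23.3)²/268) = 1280 × (9.81 − 2.026) = 1280 × 7.784 = 9964 N.

9960 N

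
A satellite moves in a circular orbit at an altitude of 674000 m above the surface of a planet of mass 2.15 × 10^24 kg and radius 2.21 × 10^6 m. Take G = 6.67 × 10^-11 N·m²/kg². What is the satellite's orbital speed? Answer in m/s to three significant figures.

Orbital radius r = R + h = 2.21 × 10^6 + 674000 = 2.884 × 10^6 m.
Gravity supplies the centripetal force: G M m / r² = m v² / r, so v = √(GM/r).
v = √(6.67 × 10^-11 × 2.15 × 10^24 / 2.884 × 10^6) = √(4.972 × 10^7) = 7052 m/s.

7050 m/s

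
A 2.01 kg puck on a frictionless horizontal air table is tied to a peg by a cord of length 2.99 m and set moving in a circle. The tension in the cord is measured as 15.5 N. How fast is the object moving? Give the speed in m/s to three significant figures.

4.80 m/s

T = m v²/r ⇒ v = √(T r / m) = √(15.5 × 2.99 / 2.01) = √23.06 = 4.802 m/s.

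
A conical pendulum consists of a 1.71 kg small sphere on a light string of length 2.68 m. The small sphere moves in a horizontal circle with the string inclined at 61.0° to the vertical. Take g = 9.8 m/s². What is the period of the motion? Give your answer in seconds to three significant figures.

2.29 s

r = L sinθ = 2.344 m. From T sinθ = mω²r and T cosθ = mg: tanθ = ω²r/g, so ω² = g tanθ / r = g/(L cosθ).
ω = √(g/(L cosθ)) = √(9.8/(2.68 × 0.4848)) = √7.543 = 2.746 rad/s.
Period = 2π/ω = 2.288 s.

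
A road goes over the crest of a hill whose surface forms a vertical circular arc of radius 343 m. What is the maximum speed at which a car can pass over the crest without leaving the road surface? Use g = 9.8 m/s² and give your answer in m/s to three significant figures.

At the crest the centre of the circle is below the car, so the net downward (centripetal) force is mg − N = mv²/r.
The car leaves the road when N → 0, giving v_max = √(g r) = √(9.8 × 343) = 57.98 m/s.

58.0 m/s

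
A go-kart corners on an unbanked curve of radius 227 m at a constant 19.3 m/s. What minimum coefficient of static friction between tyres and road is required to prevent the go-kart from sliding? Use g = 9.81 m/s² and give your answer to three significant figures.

0.167

Friction provides the centripetal force: μ_s m g = m v²/r, so μ_s = v²/(g r) = (19.30)²/(9.81 × 227) = 372.5/2227 = 0.1673.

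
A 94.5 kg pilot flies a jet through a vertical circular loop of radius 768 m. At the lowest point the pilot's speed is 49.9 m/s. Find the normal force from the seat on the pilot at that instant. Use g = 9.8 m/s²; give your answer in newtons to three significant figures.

At the lowest point, N points up (toward the centre) and the weight mg points down (away from the centre), so the net inward force is N − mg = mv²/r.
N = m(v²/r + g) = 94.5 × ((49.9)²/768 + 9.8) = 94.5 × (3.242 + 9.8) = 94.5 × 13.04 = 1232 N.

1230 N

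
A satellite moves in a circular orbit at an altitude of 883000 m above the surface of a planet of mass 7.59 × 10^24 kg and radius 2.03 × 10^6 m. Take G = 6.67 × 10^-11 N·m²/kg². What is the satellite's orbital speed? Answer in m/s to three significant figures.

Orbital radius r = R + h = 2.03 × 10^6 + 883000 = 2.913 × 10^6 m.
Gravity supplies the centripetal force: G M m / r² = m v² / r, so v = √(GM/r).
v = √(6.67 × 10^-11 × 7.59 × 10^24 / 2.913 × 10^6) = √(1.738 × 10^8) = 13180 m/s.

13200 m/s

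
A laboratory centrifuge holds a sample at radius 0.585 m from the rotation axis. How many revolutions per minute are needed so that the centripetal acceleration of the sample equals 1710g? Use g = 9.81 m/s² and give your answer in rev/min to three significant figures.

Require ω²r = 1710g, so ω = √(1710 × 9.81/0.585) = 169.3 rad/s.
In rev/min: ω × 60/(2π) = 169.3 × 60/(2π) = 1617 rev/min.

1620 rev/min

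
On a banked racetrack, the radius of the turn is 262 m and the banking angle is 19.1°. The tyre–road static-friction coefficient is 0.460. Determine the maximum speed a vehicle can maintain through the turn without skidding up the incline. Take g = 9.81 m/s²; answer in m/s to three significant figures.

At the maximum speed, friction acts down the slope at its limiting value f = μN. Radially (horizontal, toward centre): N sinθ + μN cosθ = mv²/r. Vertically: N cosθ − μN sinθ = mg.
Dividing: v² = r g (sinθ + μcosθ)/(cosθ − μsinθ).
sinθ + μcosθ = 0.3272 + 0.460×0.9449 = 0.7619; cosθ − μsinθ = 0.9449 − 0.460×0.3272 = 0.7944.
v² = 262 × 9.81 × 0.7619/0.7944 = 2465 m²/s², so v = 49.65 m/s.

49.6 m/s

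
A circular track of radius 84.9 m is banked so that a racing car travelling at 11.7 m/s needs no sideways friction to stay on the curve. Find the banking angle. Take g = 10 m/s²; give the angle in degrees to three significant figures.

For a frictionless banked turn: horizontally N sinθ = mv²/r and vertically N cosθ = mg.
Dividing: tanθ = v²/(r g) = (11.7)²/(84.9 × 10.0) = 136.9/849.0 = 0.1612.
θ = arctan(0.1612) = 9.159°.

9.16°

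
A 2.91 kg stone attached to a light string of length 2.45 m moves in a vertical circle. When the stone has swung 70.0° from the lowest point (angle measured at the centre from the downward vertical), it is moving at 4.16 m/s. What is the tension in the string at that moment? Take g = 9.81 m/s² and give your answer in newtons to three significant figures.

30.3 N

Take the radial direction toward the centre of the circle as positive. The component of the weight along the string toward the centre is −mg cos φ (φ measured from the bottom), so Newton's second law along the string gives T − mg cos φ = m v²/r.
cos 70.0° = 0.3420, so T = m(v²/r + g cos φ) = 2.91 × ((4.16)²/2.45 + 9.81 × 0.3420) = 2.91 × (7.064 + (3.355)) = 2.91 × 10.42 = 30.32 N.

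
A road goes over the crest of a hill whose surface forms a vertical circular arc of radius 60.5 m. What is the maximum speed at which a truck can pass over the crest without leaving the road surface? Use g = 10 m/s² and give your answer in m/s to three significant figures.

At the crest the centre of the circle is below the truck, so the net downward (centripetal) force is mg − N = mv²/r.
The truck leaves the road when N → 0, giving v_max = √(g r) = √(10.0 × 60.5) = 24.60 m/s.

24.6 m/s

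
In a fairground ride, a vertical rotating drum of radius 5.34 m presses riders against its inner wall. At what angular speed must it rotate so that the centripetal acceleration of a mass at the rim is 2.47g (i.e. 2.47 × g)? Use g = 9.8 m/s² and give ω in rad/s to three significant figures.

Centripetal acceleration a_c = ω²r. Setting ω²r = 2.47g:
ω = √(2.47g / r) = √(2.47 × 9.8 / 5.34) = √4.533 = 2.129 rad/s.

2.13 rad/s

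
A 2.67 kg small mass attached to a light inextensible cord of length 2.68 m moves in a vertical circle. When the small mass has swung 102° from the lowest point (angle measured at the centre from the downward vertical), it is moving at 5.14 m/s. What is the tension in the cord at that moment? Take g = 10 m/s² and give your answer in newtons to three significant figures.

Take the radial direction toward the centre of the circle as positive. The component of the weight along the string toward the centre is −mg cos φ (φ measured from the bottom), so Newton's second law along the string gives T − mg cos φ = m v²/r.
cos 102° = -0.2079, so T = m(v²/r + g cos φ) = 2.67 × ((5.14)²/2.68 + 10.0 × -0.2079) = 2.67 × (9.858 + (-2.079)) = 2.67 × 7.779 = 20.77 N.

20.8 N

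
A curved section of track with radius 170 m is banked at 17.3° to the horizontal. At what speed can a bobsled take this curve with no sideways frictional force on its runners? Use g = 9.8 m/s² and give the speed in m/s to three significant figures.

On a frictionless banked curve, N sinθ = mv²/r and N cosθ = mg, so tanθ = v²/(rg).
v = √(r g tanθ) = √(170 × 9.8 × tan 17.3°) = √(170 × 9.8 × 0.3115) = √518.9 = 22.78 m/s.

22.8 m/s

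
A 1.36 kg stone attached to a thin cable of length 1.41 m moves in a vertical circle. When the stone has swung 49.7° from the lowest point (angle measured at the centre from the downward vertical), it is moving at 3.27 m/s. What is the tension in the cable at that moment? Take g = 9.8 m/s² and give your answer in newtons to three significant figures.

18.9 N

Take the radial direction toward the centre of the circle as positive. The component of the weight along the string toward the centre is −mg cos φ (φ measured from the bottom), so Newton's second law along the string gives T − mg cos φ = m v²/r.
cos 49.7° = 0.6468, so T = m(v²/r + g cos φ) = 1.36 × ((3.27)²/1.41 + 9.8 × 0.6468) = 1.36 × (7.584 + (6.339)) = 1.36 × 13.92 = 18.93 N.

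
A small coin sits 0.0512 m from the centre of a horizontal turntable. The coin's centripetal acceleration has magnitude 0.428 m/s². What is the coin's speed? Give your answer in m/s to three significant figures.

0.148 m/s

a_c = v²/r ⇒ v = √(a_c · r) = √(0.428 × 0.0512) = √0.02191 = 0.1480 m/s.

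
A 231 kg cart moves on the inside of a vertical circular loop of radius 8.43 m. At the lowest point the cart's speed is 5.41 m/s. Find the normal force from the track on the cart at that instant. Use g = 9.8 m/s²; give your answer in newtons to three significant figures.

3070 N

At the lowest point, N points up (toward the centre) and the weight mg points down (away from the centre), so the net inward force is N − mg = mv²/r.
N = m(v²/r + g) = 231 × ((5.41)²/8.43 + 9.8) = 231 × (3.472 + 9.8) = 231 × 13.27 = 3066 N.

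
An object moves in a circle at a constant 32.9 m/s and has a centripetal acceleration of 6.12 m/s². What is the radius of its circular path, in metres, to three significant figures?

177 m

a_c = v²/r ⇒ r = v²/a_c = (32.9)²/6.12 = 1082/6.12 = 176.9 m.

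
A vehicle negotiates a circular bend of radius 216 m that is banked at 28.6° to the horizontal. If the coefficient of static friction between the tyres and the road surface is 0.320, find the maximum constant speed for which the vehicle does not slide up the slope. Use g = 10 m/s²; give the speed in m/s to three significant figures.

47.6 m/s

At the maximum speed, friction acts down the slope at its limiting value f = μN. Radially (horizontal, toward centre): N sinθ + μN cosθ = mv²/r. Vertically: N cosθ − μN sinθ = mg.
Dividing: v² = r g (sinθ + μcosθ)/(cosθ − μsinθ).
sinθ + μcosθ = 0.4787 + 0.320×0.8780 = 0.7596; cosθ − μsinθ = 0.8780 − 0.320×0.4787 = 0.7248.
v² = 216 × 10.0 × 0.7596/0.7248 = 2264 m²/s², so v = 47.58 m/s.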